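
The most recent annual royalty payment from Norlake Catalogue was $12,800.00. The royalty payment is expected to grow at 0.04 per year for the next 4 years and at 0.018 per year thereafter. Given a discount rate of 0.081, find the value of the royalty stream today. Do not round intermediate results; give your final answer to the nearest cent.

D_1 = 13312.00000
D_2 = 13844.48000
D_3 = 14398.25920
D_4 = 14974.18957
Terminal value at year 4: TV = D_4×(1+g_2)/(r−g_2) = 15243.72498/0.063 = 241963.88857
P_0 = D_1/(1+r)^1 + D_2/(1+r)^2 + D_3/(1+r)^3 + D_4/(1+r)^4 + TV/(1+r)^4
    = 12314.52359 + 11847.46025 + 11398.11162 + 10965.80582 + 177193.49714 = 223719.39842

$223719.40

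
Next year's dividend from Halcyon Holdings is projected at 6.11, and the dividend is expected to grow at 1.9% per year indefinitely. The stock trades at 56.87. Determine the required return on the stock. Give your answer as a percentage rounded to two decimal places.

12.64%

P = D₁/(r − g) ⇒ r = D₁/P + g = 6.1100/56.87 + 0.019 = 0.107438 + 0.019 = 0.126438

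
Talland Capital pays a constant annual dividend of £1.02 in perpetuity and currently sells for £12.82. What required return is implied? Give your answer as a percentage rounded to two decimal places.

7.96%

P = C/r ⇒ r = C/P = £1.02/£12.82 = 0.079563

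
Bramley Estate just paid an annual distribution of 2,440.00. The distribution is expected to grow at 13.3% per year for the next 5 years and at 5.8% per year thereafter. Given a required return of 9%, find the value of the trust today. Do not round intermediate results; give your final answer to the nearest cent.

D_1 = 2764.52000
D_2 = 3132.20116
D_3 = 3548.78391
D_4 = 4020.77217
D_5 = 4555.53487
Terminal value at year 5: TV = D_5×(1+g_2)/(r−g_2) = 4819.75590/0.032 = 150617.37178
P_0 = D_1/(1+r)^1 + D_2/(1+r)^2 + D_3/(1+r)^3 + D_4/(1+r)^4 + D_5/(1+r)^5 + TV/(1+r)^5
    = 2536.25688 + 2636.31105 + 2740.31231 + 2848.41638 + 2960.78510 + 97890.95724 = 111613.03896

111613.04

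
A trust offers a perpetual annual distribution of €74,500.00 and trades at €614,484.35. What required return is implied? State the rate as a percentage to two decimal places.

12.12%

P = C/r ⇒ r = C/P = €74,500.00/€614,484.35 = 0.121240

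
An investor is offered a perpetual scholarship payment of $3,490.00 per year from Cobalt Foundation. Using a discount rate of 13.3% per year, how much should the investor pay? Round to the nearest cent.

Level perpetuity: PV = C / r = $3,490.00 / 0.133 = $26,240.60

$26240.60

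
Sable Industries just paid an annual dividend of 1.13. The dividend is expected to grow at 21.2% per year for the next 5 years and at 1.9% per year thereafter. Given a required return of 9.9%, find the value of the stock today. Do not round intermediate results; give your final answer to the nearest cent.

D_1 = 1.36956
D_2 = 1.65991
D_3 = 2.01181
D_4 = 2.43831
D_5 = 2.95523
Terminal value at year 5: TV = D_5×(1+g_2)/(r−g_2) = 3.01138/0.08 = 37.64226
P_0 = D_1/(1+r)^1 + D_2/(1+r)^2 + D_3/(1+r)^3 + D_4/(1+r)^4 + D_5/(1+r)^5 + TV/(1+r)^5
    = 1.24619 + 1.37432 + 1.51563 + 1.67147 + 1.84333 + 23.47942 = 31.13035

31.13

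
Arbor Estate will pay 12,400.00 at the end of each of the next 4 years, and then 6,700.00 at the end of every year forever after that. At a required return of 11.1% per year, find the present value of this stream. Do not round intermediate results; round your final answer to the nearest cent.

78006.61

PV of 4-year annuity: 12,400.00 × [1 − (1+0.111)^−4] / 0.111 = 38388.33271
Perpetuity value at year 4: 6,700.00 / 0.111 = 60360.36036
PV of perpetuity: 60360.36036 / (1+0.111)^4 = 39618.27737
Total PV = 38388.33271 + 39618.27737 = 78006.61007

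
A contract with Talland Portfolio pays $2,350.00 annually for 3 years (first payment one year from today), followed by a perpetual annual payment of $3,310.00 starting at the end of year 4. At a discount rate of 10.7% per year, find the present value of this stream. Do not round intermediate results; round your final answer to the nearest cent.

PV of 3-year annuity: $2,350.00 × [1 − (1+0.107)^−3] / 0.107 = 5772.82658
Perpetuity value at year 3: $3,310.00 / 0.107 = 30934.57944
PV of perpetuity: 30934.57944 / (1+0.107)^3 = 22803.49179
Total PV = 5772.82658 + 22803.49179 = 28576.31837

$28576.32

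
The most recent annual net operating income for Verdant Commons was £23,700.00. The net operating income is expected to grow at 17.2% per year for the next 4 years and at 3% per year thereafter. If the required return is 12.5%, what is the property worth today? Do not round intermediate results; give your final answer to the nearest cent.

£407788.79

D_1 = 27776.40000
D_2 = 32553.94080
D_3 = 38153.21862
D_4 = 44715.57222
Terminal value at year 4: TV = D_4×(1+g_2)/(r−g_2) = 46057.03939/0.095 = 484810.94091
P_0 = D_1/(1+r)^1 + D_2/(1+r)^2 + D_3/(1+r)^3 + D_4/(1+r)^4 + TV/(1+r)^4
    = 24690.13333 + 25721.63224 + 26796.22487 + 27915.71160 + 302665.08367 = 407788.78571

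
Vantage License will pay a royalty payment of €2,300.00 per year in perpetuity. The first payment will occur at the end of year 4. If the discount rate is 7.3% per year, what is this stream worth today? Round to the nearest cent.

Value at end of year 3: C / r = €2,300.00 / 0.073 = €31,506.8493
Discount to today: PV = €31,506.8493 / (1 + 0.073)^3 = €31,506.8493 / 1.235376 = €25,503.85

€25503.85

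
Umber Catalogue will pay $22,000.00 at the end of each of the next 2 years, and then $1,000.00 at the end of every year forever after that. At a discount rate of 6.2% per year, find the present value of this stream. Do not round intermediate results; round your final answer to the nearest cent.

PV of 2-year annuity: $22,000.00 × [1 − (1+0.062)^−2] / 0.062 = 40221.87466
Perpetuity value at year 2: $1,000.00 / 0.062 = 16129.03226
PV of perpetuity: 16129.03226 / (1+0.062)^2 = 14300.76523
Total PV = 40221.87466 + 14300.76523 = 54522.63988

$54522.64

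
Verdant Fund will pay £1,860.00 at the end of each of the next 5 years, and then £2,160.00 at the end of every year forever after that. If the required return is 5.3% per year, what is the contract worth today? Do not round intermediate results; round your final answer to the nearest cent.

PV of 5-year annuity: £1,860.00 × [1 − (1+0.053)^−5] / 0.053 = 7986.48058
Perpetuity value at year 5: £2,160.00 / 0.053 = 40754.71698
PV of perpetuity: 40754.71698 / (1+0.053)^5 = 31480.09437
Total PV = 7986.48058 + 31480.09437 = 39466.57495

£39466.57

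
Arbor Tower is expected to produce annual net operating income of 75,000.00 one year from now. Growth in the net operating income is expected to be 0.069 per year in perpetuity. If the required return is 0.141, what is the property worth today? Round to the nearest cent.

Growing perpetuity: P = D₁ / (r − g) = 75,000.0000 / (0.141 − 0.069) = 1,041,666.67

1041666.67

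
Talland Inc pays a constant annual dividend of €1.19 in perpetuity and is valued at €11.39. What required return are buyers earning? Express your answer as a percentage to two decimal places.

10.45%

P = C/r ⇒ r = C/P = €1.19/€11.39 = 0.104478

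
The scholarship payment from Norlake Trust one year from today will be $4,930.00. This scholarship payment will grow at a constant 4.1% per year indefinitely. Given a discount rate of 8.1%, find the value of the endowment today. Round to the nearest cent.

$123250.00

Growing perpetuity: P = D₁ / (r − g) = $4,930.0000 / (0.081 − 0.041) = $123,250.00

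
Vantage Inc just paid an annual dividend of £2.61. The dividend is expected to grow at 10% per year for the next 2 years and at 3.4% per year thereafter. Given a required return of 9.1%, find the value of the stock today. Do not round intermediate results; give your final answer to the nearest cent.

£53.42

D_1 = 2.87100
D_2 = 3.15810
Terminal value at year 2: TV = D_2×(1+g_2)/(r−g_2) = 3.26548/0.057 = 57.28904
P_0 = D_1/(1+r)^1 + D_2/(1+r)^2 + TV/(1+r)^2
    = 2.63153 + 2.65324 + 48.13069 = 53.41546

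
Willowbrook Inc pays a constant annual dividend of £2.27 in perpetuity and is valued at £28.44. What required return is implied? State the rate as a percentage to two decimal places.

P = C/r ⇒ r = C/P = £2.27/£28.44 = 0.079817

7.98%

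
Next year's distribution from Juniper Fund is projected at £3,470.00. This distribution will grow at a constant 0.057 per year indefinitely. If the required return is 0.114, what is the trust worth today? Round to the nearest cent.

Growing perpetuity: P = D₁ / (r − g) = £3,470.0000 / (0.114 − 0.057) = £60,877.19

£60877.19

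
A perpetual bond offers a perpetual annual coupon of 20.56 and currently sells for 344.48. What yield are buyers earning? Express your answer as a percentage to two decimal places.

P = C/r ⇒ r = C/P = 20.56/344.48 = 0.059684

5.97%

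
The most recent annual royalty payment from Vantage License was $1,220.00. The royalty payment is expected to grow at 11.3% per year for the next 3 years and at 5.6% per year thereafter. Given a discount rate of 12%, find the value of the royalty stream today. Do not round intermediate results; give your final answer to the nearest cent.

D_1 = 1357.86000
D_2 = 1511.29818
D_3 = 1682.07487
Terminal value at year 3: TV = D_3×(1+g_2)/(r−g_2) = 1776.27107/0.064 = 27754.23543
P_0 = D_1/(1+r)^1 + D_2/(1+r)^2 + D_3/(1+r)^3 + TV/(1+r)^3
    = 1212.37500 + 1204.79766 + 1197.26767 + 19754.91657 = 23369.35690

$23369.36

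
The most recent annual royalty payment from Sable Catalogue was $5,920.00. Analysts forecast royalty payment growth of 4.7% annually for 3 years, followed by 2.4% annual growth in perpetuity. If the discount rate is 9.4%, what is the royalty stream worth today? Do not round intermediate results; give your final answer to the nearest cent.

$92189.46

D_1 = 6198.24000
D_2 = 6489.55728
D_3 = 6794.56647
Terminal value at year 3: TV = D_3×(1+g_2)/(r−g_2) = 6957.63607/0.07 = 99394.80096
P_0 = D_1/(1+r)^1 + D_2/(1+r)^2 + D_3/(1+r)^3 + TV/(1+r)^3
    = 5665.66728 + 5422.26110 + 5189.31204 + 75912.22177 = 92189.46218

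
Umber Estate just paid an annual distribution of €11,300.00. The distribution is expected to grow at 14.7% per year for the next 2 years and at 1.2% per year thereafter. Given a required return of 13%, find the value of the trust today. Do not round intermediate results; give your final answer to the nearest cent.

D_1 = 12961.10000
D_2 = 14866.38170
Terminal value at year 2: TV = D_2×(1+g_2)/(r−g_2) = 15044.77828/0.118 = 127498.12102
P_0 = D_1/(1+r)^1 + D_2/(1+r)^2 + TV/(1+r)^2
    = 11470.00000 + 11642.55752 + 99849.73061 = 122962.28814

€122962.29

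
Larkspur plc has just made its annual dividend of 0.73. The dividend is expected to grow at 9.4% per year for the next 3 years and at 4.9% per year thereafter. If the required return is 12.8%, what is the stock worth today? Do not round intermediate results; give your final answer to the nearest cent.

D_1 = 0.79862
D_2 = 0.87369
D_3 = 0.95582
Terminal value at year 3: TV = D_3×(1+g_2)/(r−g_2) = 1.00265/0.079 = 12.69180
P_0 = D_1/(1+r)^1 + D_2/(1+r)^2 + D_3/(1+r)^3 + TV/(1+r)^3
    = 0.70800 + 0.68666 + 0.66596 + 8.84292 = 10.90354

10.90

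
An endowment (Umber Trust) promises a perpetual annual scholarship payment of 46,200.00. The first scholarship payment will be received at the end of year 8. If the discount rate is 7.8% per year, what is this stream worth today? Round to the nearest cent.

Value at end of year 7: C / r = 46,200.00 / 0.078 = 592,307.6923
Discount to today: PV = 592,307.6923 / (1 + 0.078)^7 = 592,307.6923 / 1.691731 = 350,119.30

350119.30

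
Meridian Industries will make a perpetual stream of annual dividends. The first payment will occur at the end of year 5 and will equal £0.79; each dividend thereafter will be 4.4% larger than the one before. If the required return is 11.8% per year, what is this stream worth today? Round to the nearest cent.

£6.83

Value at end of year 4: C₁ / (r − g) = £0.79 / (0.118 − 0.044) = £10.6757
Discount to today: PV = £10.6757 / (1 + 0.118)^4 = £10.6757 / 1.562310 = £6.83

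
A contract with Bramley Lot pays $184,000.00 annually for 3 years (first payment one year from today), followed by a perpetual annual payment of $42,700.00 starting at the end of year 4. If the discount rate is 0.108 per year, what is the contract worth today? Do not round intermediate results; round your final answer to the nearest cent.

PV of 3-year annuity: $184,000.00 × [1 − (1+0.108)^−3] / 0.108 = 451212.20623
Perpetuity value at year 3: $42,700.00 / 0.108 = 395370.37037
PV of perpetuity: 395370.37037 / (1+0.108)^3 = 290659.71164
Total PV = 451212.20623 + 290659.71164 = 741871.91787

$741871.92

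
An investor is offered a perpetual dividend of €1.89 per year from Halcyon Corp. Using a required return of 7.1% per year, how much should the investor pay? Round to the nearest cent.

€26.62

Level perpetuity: PV = C / r = €1.89 / 0.071 = €26.62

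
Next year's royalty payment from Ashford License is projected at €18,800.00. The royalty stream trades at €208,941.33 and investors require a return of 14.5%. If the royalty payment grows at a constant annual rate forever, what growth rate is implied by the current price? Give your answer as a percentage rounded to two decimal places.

5.50%

P = D₁/(r−g) ⇒ g = r − D₁/P = 0.145 − €18,800.00/€208,941.33 = 0.055023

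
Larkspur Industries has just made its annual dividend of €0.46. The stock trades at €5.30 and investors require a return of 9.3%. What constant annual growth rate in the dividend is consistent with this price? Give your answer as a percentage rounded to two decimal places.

P = D₀(1+g)/(r−g) ⇒ P(r−g) = D₀(1+g) ⇒ g(P+D₀) = P·r − D₀
g = (P·r − D₀)/(P + D₀) = (€5.30×0.093 − €0.46) / (€5.30 + €0.46) = 0.005712

0.57%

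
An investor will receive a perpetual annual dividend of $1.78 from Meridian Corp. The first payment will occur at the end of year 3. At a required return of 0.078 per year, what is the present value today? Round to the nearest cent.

$19.64

Value at end of year 2: C / r = $1.78 / 0.078 = $22.8205
Discount to today: PV = $22.8205 / (1 + 0.078)^2 = $22.8205 / 1.162084 = $19.64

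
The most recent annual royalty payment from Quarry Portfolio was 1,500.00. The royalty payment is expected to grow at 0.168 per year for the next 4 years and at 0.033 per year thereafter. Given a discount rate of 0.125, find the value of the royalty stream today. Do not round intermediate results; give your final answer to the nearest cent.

26164.51

D_1 = 1752.00000
D_2 = 2046.33600
D_3 = 2390.12045
D_4 = 2791.66068
Terminal value at year 4: TV = D_4×(1+g_2)/(r−g_2) = 2883.78549/0.092 = 31345.49441
P_0 = D_1/(1+r)^1 + D_2/(1+r)^2 + D_3/(1+r)^3 + D_4/(1+r)^4 + TV/(1+r)^4
    = 1557.33333 + 1616.85807 + 1678.65798 + 1742.82002 + 19568.83785 = 26164.50726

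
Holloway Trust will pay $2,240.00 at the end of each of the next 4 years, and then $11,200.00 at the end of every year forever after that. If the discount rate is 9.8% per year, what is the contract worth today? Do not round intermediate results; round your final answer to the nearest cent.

$85760.32

PV of 4-year annuity: $2,240.00 × [1 − (1+0.098)^−4] / 0.098 = 7131.34886
Perpetuity value at year 4: $11,200.00 / 0.098 = 114285.71429
PV of perpetuity: 114285.71429 / (1+0.098)^4 = 78628.96997
Total PV = 7131.34886 + 78628.96997 = 85760.31884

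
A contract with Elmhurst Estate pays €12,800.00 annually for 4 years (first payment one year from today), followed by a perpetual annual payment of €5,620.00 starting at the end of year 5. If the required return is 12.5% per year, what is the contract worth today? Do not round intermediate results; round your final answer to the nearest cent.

€66540.49

PV of 4-year annuity: €12,800.00 × [1 − (1+0.125)^−4] / 0.125 = 38472.18412
Perpetuity value at year 4: €5,620.00 / 0.125 = 44960.00000
PV of perpetuity: 44960.00000 / (1+0.125)^4 = 28068.30666
Total PV = 38472.18412 + 28068.30666 = 66540.49078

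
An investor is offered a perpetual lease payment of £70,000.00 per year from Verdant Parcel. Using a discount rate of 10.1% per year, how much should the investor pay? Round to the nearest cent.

Level perpetuity: PV = C / r = £70,000.00 / 0.101 = £693,069.31

£693069.31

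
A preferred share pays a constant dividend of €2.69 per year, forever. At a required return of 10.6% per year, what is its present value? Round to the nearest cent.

€25.38

Level perpetuity: PV = C / r = €2.69 / 0.106 = €25.38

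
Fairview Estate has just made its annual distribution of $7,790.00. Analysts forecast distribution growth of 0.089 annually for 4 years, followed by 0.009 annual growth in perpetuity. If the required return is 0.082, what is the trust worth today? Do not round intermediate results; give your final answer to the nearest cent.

$142153.50

D_1 = 8483.31000
D_2 = 9238.32459
D_3 = 10060.53548
D_4 = 10955.92314
Terminal value at year 4: TV = D_4×(1+g_2)/(r−g_2) = 11054.52644/0.073 = 151431.86910
P_0 = D_1/(1+r)^1 + D_2/(1+r)^2 + D_3/(1+r)^3 + D_4/(1+r)^4 + TV/(1+r)^4
    = 7840.39741 + 7891.12087 + 7942.17248 + 7993.55438 + 110486.25159 = 142153.49673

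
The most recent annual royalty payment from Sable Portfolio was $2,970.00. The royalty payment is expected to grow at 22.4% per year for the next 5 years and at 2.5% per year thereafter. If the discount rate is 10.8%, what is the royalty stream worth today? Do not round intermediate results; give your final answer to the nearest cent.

$80559.16

D_1 = 3635.28000
D_2 = 4449.58272
D_3 = 5446.28925
D_4 = 6666.25804
D_5 = 8159.49984
Terminal value at year 5: TV = D_5×(1+g_2)/(r−g_2) = 8363.48734/0.083 = 100764.90769
P_0 = D_1/(1+r)^1 + D_2/(1+r)^2 + D_3/(1+r)^3 + D_4/(1+r)^4 + D_5/(1+r)^5 + TV/(1+r)^5
    = 3280.93863 + 3624.43040 + 4003.88340 + 4423.06253 + 4886.12684 + 60340.72298 = 80559.16477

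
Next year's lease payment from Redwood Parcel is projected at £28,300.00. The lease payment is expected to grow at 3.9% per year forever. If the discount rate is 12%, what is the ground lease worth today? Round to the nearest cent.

Growing perpetuity: P = D₁ / (r − g) = £28,300.0000 / (0.12 − 0.039) = £349,382.72

£349382.72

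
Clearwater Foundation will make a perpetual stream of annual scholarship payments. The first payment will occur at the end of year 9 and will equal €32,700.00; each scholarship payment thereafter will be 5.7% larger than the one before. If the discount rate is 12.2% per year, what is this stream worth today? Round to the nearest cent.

Value at end of year 8: C₁ / (r − g) = €32,700.00 / (0.122 − 0.057) = €503,076.9231
Discount to today: PV = €503,076.9231 / (1 + 0.122)^8 = €503,076.9231 / 2.511556 = €200,304.88

€200304.88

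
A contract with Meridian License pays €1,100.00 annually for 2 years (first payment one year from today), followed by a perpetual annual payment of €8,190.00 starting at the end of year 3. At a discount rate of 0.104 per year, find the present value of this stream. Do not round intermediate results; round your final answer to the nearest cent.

€66510.78

PV of 2-year annuity: €1,100.00 × [1 − (1+0.104)^−2] / 0.104 = 1898.89204
Perpetuity value at year 2: €8,190.00 / 0.104 = 78750.00000
PV of perpetuity: 78750.00000 / (1+0.104)^2 = 64611.88563
Total PV = 1898.89204 + 64611.88563 = 66510.77767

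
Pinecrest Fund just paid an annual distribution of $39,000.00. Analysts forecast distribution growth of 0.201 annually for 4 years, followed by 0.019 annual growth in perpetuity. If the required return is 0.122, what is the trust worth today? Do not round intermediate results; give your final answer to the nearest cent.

$691988.87

D_1 = 46839.00000
D_2 = 56253.63900
D_3 = 67560.62044
D_4 = 81140.30515
Terminal value at year 4: TV = D_4×(1+g_2)/(r−g_2) = 82681.97095/0.103 = 802737.58199
P_0 = D_1/(1+r)^1 + D_2/(1+r)^2 + D_3/(1+r)^3 + D_4/(1+r)^4 + TV/(1+r)^4
    = 41745.98930 + 44685.32367 + 47831.61651 + 51199.43978 + 506526.49643 = 691988.86569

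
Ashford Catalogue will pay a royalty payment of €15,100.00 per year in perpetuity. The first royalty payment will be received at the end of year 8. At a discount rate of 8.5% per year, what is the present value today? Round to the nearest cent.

Value at end of year 7: C / r = €15,100.00 / 0.085 = €177,647.0588
Discount to today: PV = €177,647.0588 / (1 + 0.085)^7 = €177,647.0588 / 1.770142 = €100,357.50

€100357.50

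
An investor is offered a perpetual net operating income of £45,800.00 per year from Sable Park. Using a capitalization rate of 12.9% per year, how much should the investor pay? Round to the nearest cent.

£355038.76

Level perpetuity: PV = C / r = £45,800.00 / 0.129 = £355,038.76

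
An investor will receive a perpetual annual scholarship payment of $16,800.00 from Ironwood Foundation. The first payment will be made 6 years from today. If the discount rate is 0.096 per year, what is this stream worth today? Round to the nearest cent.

$110658.63

Value at end of year 5: C / r = $16,800.00 / 0.096 = $175,000.0000
Discount to today: PV = $175,000.0000 / (1 + 0.096)^5 = $175,000.0000 / 1.581440 = $110,658.63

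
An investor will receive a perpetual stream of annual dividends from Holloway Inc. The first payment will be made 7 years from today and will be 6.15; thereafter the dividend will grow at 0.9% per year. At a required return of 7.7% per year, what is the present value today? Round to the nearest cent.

Value at end of year 6: C₁ / (r − g) = 6.15 / (0.077 − 0.009) = 90.4412
Discount to today: PV = 90.4412 / (1 + 0.077)^6 = 90.4412 / 1.560609 = 57.95

57.95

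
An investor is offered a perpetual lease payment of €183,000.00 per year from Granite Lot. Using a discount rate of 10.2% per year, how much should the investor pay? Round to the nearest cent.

€1794117.65

Level perpetuity: PV = C / r = €183,000.00 / 0.102 = €1,794,117.65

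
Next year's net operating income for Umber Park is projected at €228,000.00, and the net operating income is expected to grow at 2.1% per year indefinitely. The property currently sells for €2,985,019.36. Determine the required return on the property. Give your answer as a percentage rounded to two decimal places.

P = D₁/(r − g) ⇒ r = D₁/P + g = €228,000.0000/€2,985,019.36 + 0.021 = 0.076381 + 0.021 = 0.097381

9.74%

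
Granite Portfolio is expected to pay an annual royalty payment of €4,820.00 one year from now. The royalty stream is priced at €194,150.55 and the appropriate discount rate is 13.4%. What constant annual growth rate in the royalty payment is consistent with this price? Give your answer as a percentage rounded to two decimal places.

10.92%

P = D₁/(r−g) ⇒ g = r − D₁/P = 0.134 − €4,820.00/€194,150.55 = 0.109174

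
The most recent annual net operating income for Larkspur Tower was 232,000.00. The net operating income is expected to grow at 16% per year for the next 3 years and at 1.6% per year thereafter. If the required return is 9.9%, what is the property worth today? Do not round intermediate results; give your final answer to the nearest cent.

D_1 = 269120.00000
D_2 = 312179.20000
D_3 = 362127.87200
Terminal value at year 3: TV = D_3×(1+g_2)/(r−g_2) = 367921.91795/0.083 = 4432794.19219
P_0 = D_1/(1+r)^1 + D_2/(1+r)^2 + D_3/(1+r)^3 + TV/(1+r)^3
    = 244877.16106 + 258469.06899 + 272815.39584 + 3339523.39973 = 4115685.02563

4115685.03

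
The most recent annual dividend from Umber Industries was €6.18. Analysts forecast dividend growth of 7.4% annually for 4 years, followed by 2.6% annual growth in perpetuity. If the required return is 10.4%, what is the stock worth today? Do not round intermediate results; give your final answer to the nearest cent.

D_1 = 6.63732
D_2 = 7.12848
D_3 = 7.65599
D_4 = 8.22253
Terminal value at year 4: TV = D_4×(1+g_2)/(r−g_2) = 8.43632/0.078 = 108.15793
P_0 = D_1/(1+r)^1 + D_2/(1+r)^2 + D_3/(1+r)^3 + D_4/(1+r)^4 + TV/(1+r)^4
    = 6.01207 + 5.84869 + 5.68976 + 5.53515 + 72.80850 = 95.89417

€95.89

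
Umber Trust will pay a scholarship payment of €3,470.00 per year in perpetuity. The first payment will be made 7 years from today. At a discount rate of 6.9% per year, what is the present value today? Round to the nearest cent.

Value at end of year 6: C / r = €3,470.00 / 0.069 = €50,289.8551
Discount to today: PV = €50,289.8551 / (1 + 0.069)^6 = €50,289.8551 / 1.492335 = €33,698.78

€33698.78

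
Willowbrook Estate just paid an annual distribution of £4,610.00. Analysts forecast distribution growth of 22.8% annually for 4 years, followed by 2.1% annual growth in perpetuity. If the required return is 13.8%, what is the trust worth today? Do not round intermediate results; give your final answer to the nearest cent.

D_1 = 5661.08000
D_2 = 6951.80624
D_3 = 8536.81806
D_4 = 10483.21258
Terminal value at year 4: TV = D_4×(1+g_2)/(r−g_2) = 10703.36005/0.117 = 91481.70979
P_0 = D_1/(1+r)^1 + D_2/(1+r)^2 + D_3/(1+r)^3 + D_4/(1+r)^4 + TV/(1+r)^4
    = 4974.58699 + 5368.00776 + 5792.54264 + 6250.65234 + 54546.29095 = 76932.08069

£76932.08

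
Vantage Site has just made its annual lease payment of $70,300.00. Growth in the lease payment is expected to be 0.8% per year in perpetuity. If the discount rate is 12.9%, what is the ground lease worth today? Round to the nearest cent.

$585639.67

D₁ = D₀ × (1 + g) = $70,300.00 × 1.008 = $70,862.4000
Growing perpetuity: P = D₁ / (r − g) = $70,862.4000 / (0.129 − 0.008) = $585,639.67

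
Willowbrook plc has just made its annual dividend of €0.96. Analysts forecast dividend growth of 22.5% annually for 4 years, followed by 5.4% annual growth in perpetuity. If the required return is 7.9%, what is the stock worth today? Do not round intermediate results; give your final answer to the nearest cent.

€72.57

D_1 = 1.17600
D_2 = 1.44060
D_3 = 1.76473
D_4 = 2.16180
Terminal value at year 4: TV = D_4×(1+g_2)/(r−g_2) = 2.27854/0.025 = 91.14150
P_0 = D_1/(1+r)^1 + D_2/(1+r)^2 + D_3/(1+r)^3 + D_4/(1+r)^4 + TV/(1+r)^4
    = 1.08990 + 1.23737 + 1.40480 + 1.59489 + 67.24042 = 72.56738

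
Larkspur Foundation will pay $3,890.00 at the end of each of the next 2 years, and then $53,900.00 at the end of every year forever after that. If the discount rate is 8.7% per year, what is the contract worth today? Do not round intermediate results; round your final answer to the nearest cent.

$531207.79

PV of 2-year annuity: $3,890.00 × [1 − (1+0.087)^−2] / 0.087 = 6870.88947
Perpetuity value at year 2: $53,900.00 / 0.087 = 619540.22989
PV of perpetuity: 619540.22989 / (1+0.087)^2 = 524336.90278
Total PV = 6870.88947 + 524336.90278 = 531207.79225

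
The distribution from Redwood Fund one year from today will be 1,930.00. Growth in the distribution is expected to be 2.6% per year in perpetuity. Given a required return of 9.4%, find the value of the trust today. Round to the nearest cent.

28382.35

Growing perpetuity: P = D₁ / (r − g) = 1,930.0000 / (0.094 − 0.026) = 28,382.35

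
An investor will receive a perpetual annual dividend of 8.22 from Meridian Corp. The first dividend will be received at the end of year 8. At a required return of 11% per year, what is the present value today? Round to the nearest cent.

35.99

Value at end of year 7: C / r = 8.22 / 0.11 = 74.7273
Discount to today: PV = 74.7273 / (1 + 0.11)^7 = 74.7273 / 2.076160 = 35.99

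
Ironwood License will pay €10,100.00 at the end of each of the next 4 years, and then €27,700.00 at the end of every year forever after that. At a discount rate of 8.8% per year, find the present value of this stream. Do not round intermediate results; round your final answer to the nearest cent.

PV of 4-year annuity: €10,100.00 × [1 − (1+0.088)^−4] / 0.088 = 32865.33106
Perpetuity value at year 4: €27,700.00 / 0.088 = 314772.72727
PV of perpetuity: 314772.72727 / (1+0.088)^4 = 224637.11634
Total PV = 32865.33106 + 224637.11634 = 257502.44740

€257502.45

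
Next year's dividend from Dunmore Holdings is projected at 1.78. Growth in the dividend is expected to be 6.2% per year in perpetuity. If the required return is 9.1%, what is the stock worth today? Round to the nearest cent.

61.38

Growing perpetuity: P = D₁ / (r − g) = 1.7800 / (0.091 − 0.062) = 61.38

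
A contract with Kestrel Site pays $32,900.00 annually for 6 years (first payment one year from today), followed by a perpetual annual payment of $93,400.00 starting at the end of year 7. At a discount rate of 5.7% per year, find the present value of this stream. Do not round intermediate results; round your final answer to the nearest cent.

$1338273.48

PV of 6-year annuity: $32,900.00 × [1 − (1+0.057)^−6] / 0.057 = 163316.14827
Perpetuity value at year 6: $93,400.00 / 0.057 = 1638596.49123
PV of perpetuity: 1638596.49123 / (1+0.057)^6 = 1174957.33473
Total PV = 163316.14827 + 1174957.33473 = 1338273.48301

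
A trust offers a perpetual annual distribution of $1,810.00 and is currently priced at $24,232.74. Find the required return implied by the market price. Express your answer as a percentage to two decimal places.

7.47%

P = C/r ⇒ r = C/P = $1,810.00/$24,232.74 = 0.074692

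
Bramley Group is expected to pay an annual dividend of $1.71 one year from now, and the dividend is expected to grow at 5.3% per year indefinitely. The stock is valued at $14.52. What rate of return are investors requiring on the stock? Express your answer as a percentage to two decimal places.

P = D₁/(r − g) ⇒ r = D₁/P + g = $1.7100/$14.52 + 0.053 = 0.117769 + 0.053 = 0.170769

17.08%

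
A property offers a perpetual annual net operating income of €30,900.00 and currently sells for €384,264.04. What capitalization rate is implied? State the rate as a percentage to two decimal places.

P = C/r ⇒ r = C/P = €30,900.00/€384,264.04 = 0.080413

8.04%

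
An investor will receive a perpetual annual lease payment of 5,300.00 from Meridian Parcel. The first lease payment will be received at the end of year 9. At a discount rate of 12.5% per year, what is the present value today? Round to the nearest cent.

16525.16

Value at end of year 8: C / r = 5,300.00 / 0.125 = 42,400.0000
Discount to today: PV = 42,400.0000 / (1 + 0.125)^8 = 42,400.0000 / 2.565785 = 16,525.16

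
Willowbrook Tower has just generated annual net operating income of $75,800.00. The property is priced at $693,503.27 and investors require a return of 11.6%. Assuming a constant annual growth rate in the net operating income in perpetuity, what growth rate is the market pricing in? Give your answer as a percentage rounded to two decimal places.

P = D₀(1+g)/(r−g) ⇒ P(r−g) = D₀(1+g) ⇒ g(P+D₀) = P·r − D₀
g = (P·r − D₀)/(P + D₀) = ($693,503.27×0.116 − $75,800.00) / ($693,503.27 + $75,800.00) = 0.006040

0.60%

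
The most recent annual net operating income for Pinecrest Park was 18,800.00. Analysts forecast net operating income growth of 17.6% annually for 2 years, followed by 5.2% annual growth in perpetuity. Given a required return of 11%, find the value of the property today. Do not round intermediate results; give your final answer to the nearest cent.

D_1 = 22108.80000
D_2 = 25999.94880
Terminal value at year 2: TV = D_2×(1+g_2)/(r−g_2) = 27351.94614/0.058 = 471585.27823
P_0 = D_1/(1+r)^1 + D_2/(1+r)^2 + TV/(1+r)^2
    = 19917.83784 + 21102.14171 + 382749.19100 = 423769.17055

423769.17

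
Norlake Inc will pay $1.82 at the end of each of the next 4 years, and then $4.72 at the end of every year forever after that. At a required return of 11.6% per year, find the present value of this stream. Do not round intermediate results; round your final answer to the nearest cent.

$31.81

PV of 4-year annuity: $1.82 × [1 − (1+0.116)^−4] / 0.116 = 5.57487
Perpetuity value at year 4: $4.72 / 0.116 = 40.68966
PV of perpetuity: 40.68966 / (1+0.116)^4 = 26.23175
Total PV = 5.57487 + 26.23175 = 31.80662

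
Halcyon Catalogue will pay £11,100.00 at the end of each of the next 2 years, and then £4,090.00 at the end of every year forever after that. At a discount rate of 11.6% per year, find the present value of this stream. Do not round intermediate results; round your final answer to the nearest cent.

£47168.44

PV of 2-year annuity: £11,100.00 × [1 − (1+0.116)^−2] / 0.116 = 18858.63491
Perpetuity value at year 2: £4,090.00 / 0.116 = 35258.62069
PV of perpetuity: 35258.62069 / (1+0.116)^2 = 28309.80837
Total PV = 18858.63491 + 28309.80837 = 47168.44328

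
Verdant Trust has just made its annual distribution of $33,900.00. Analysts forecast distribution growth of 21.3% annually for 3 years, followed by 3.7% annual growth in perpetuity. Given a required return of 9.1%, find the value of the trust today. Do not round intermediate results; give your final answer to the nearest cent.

D_1 = 41120.70000
D_2 = 49879.40910
D_3 = 60503.72324
Terminal value at year 3: TV = D_3×(1+g_2)/(r−g_2) = 62742.36100/0.054 = 1161895.57404
P_0 = D_1/(1+r)^1 + D_2/(1+r)^2 + D_3/(1+r)^3 + TV/(1+r)^3
    = 37690.83410 + 41905.57448 + 46591.62406 + 894731.74347 = 1020919.77611

$1020919.78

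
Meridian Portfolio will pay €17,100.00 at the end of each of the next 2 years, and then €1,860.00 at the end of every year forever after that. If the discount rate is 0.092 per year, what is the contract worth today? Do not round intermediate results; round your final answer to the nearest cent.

PV of 2-year annuity: €17,100.00 × [1 − (1+0.092)^−2] / 0.092 = 29999.39621
Perpetuity value at year 2: €1,860.00 / 0.092 = 20217.39130
PV of perpetuity: 20217.39130 / (1+0.092)^2 = 16954.29909
Total PV = 29999.39621 + 16954.29909 = 46953.69529

€46953.70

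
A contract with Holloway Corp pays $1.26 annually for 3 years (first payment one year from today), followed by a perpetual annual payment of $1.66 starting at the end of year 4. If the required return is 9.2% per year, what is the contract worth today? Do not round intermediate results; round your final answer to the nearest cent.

$17.03

PV of 3-year annuity: $1.26 × [1 − (1+0.092)^−3] / 0.092 = 3.17810
Perpetuity value at year 3: $1.66 / 0.092 = 18.04348
PV of perpetuity: 18.04348 / (1+0.092)^3 = 13.85646
Total PV = 3.17810 + 13.85646 = 17.03456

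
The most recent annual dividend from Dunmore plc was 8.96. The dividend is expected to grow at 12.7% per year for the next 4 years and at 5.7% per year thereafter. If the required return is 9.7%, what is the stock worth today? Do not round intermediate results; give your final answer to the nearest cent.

302.11

D_1 = 10.09792
D_2 = 11.38036
D_3 = 12.82566
D_4 = 14.45452
Terminal value at year 4: TV = D_4×(1+g_2)/(r−g_2) = 15.27843/0.04 = 381.96069
P_0 = D_1/(1+r)^1 + D_2/(1+r)^2 + D_3/(1+r)^3 + D_4/(1+r)^4 + TV/(1+r)^4
    = 9.20503 + 9.45676 + 9.71538 + 9.98107 + 263.74981 = 302.10806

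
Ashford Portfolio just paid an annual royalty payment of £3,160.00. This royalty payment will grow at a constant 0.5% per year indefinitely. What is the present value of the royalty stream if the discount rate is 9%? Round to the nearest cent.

£37362.35

D₁ = D₀ × (1 + g) = £3,160.00 × 1.005 = £3,175.8000
Growing perpetuity: P = D₁ / (r − g) = £3,175.8000 / (0.09 − 0.005) = £37,362.35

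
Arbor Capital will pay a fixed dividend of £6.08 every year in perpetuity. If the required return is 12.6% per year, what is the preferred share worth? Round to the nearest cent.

Level perpetuity: PV = C / r = £6.08 / 0.126 = £48.25

£48.25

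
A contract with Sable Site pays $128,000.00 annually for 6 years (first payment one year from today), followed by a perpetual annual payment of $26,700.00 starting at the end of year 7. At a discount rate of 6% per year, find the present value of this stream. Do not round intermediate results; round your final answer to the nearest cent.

PV of 6-year annuity: $128,000.00 × [1 − (1+0.06)^−6] / 0.06 = 629417.51373
Perpetuity value at year 6: $26,700.00 / 0.06 = 445000.00000
PV of perpetuity: 445000.00000 / (1+0.06)^6 = 313707.44050
Total PV = 629417.51373 + 313707.44050 = 943124.95422

$943124.95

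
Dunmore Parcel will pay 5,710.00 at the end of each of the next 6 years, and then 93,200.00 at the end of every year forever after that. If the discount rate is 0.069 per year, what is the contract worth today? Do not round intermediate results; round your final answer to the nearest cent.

932409.56

PV of 6-year annuity: 5,710.00 × [1 − (1+0.069)^−6] / 0.069 = 27301.16714
Perpetuity value at year 6: 93,200.00 / 0.069 = 1350724.63768
PV of perpetuity: 1350724.63768 / (1+0.069)^6 = 905108.38940
Total PV = 27301.16714 + 905108.38940 = 932409.55654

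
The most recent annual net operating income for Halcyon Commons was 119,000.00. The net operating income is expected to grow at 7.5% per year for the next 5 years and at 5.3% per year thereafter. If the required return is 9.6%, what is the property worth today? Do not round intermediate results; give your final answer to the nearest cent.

3207090.60

D_1 = 127925.00000
D_2 = 137519.37500
D_3 = 147833.32812
D_4 = 158920.82773
D_5 = 170839.88981
Terminal value at year 5: TV = D_5×(1+g_2)/(r−g_2) = 179894.40397/0.043 = 4183590.79011
P_0 = D_1/(1+r)^1 + D_2/(1+r)^2 + D_3/(1+r)^3 + D_4/(1+r)^4 + D_5/(1+r)^5 + TV/(1+r)^5
    = 116719.89051 + 114483.46925 + 112289.89913 + 110138.35909 + 108028.04382 + 2645430.93345 = 3207090.59525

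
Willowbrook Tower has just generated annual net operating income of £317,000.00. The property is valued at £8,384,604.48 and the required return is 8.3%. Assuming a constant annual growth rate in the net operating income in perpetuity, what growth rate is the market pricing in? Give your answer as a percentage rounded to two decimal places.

P = D₀(1+g)/(r−g) ⇒ P(r−g) = D₀(1+g) ⇒ g(P+D₀) = P·r − D₀
g = (P·r − D₀)/(P + D₀) = (£8,384,604.48×0.083 − £317,000.00) / (£8,384,604.48 + £317,000.00) = 0.043546

4.35%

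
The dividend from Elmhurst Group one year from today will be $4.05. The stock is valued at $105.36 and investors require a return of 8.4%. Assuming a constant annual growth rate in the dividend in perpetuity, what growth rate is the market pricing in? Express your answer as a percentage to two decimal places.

4.56%

P = D₁/(r−g) ⇒ g = r − D₁/P = 0.084 − $4.05/$105.36 = 0.045560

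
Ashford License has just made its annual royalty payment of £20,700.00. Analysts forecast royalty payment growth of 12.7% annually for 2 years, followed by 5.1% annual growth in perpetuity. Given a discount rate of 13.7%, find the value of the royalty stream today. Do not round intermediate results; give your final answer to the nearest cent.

£289398.41

D_1 = 23328.90000
D_2 = 26291.67030
Terminal value at year 2: TV = D_2×(1+g_2)/(r−g_2) = 27632.54549/0.086 = 321308.66843
P_0 = D_1/(1+r)^1 + D_2/(1+r)^2 + TV/(1+r)^2
    = 20517.94195 + 20337.48512 + 248542.98675 = 289398.41382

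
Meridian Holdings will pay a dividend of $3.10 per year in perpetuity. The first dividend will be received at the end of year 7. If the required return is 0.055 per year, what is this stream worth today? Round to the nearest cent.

Value at end of year 6: C / r = $3.10 / 0.055 = $56.3636
Discount to today: PV = $56.3636 / (1 + 0.055)^6 = $56.3636 / 1.378843 = $40.88

$40.88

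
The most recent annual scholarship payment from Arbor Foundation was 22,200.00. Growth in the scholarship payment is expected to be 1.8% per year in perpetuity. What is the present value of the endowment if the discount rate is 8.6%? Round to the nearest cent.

D₁ = D₀ × (1 + g) = 22,200.00 × 1.018 = 22,599.6000
Growing perpetuity: P = D₁ / (r − g) = 22,599.6000 / (0.086 − 0.018) = 332,347.06

332347.06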